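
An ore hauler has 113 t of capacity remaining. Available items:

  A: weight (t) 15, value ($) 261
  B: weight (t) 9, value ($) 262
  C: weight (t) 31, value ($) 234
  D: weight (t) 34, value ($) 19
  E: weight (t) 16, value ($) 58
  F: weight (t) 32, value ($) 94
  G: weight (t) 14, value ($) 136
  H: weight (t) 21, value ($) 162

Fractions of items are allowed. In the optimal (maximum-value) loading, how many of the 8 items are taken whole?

6

Order: B (262/9=29.11) > A (261/15=17.40) > G (136/14=9.71) > H (162/21=7.71) > C (234/31=7.55) > E (58/16=3.62) > F (94/32=2.94) > D (19/34=0.56)
Fill: take B (9 @ 262) → take A (15 @ 261) → take G (14 @ 136) → take H (21 @ 162) → take C (31 @ 234) → take E (16 @ 58) → take 7/32 of F → 20.56; 113/113 used.
6 item(s) taken whole; one partial (take 7/32 of F).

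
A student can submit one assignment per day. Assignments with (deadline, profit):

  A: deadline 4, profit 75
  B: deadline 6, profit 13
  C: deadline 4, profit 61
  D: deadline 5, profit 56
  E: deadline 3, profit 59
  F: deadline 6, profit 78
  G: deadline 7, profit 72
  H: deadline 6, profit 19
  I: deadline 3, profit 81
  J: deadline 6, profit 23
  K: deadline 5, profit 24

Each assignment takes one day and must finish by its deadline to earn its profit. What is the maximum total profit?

482

Take jobs in profit order; each goes to the latest open slot no later than its deadline.
Profit order: I=81 F=78 A=75 G=72 C=61 E=59 D=56 K=24 J=23 H=19 B=13
Assign: I→slot 3, F→slot 6, A→slot 4, G→slot 7, C→slot 2, E→slot 1, D→slot 5, K skipped, J skipped, H skipped, B skipped.
Slots: [1:E] [2:C] [3:I] [4:A] [5:D] [6:F] [7:G]
Profit = 59 + 61 + 81 + 75 + 56 + 78 + 72 = 482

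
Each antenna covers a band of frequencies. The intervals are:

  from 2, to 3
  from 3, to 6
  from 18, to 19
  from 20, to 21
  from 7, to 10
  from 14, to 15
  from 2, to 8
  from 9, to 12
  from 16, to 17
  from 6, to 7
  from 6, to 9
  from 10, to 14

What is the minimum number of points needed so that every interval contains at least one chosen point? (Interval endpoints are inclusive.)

7

By right end: [2,3]  [3,6]  [6,7]  [2,8]  [6,9]  [7,10]  [9,12]  [10,14]  [14,15]  [16,17]  [18,19]  [20,21]
[2,3] uncovered → point at 3; [6,7] uncovered → point at 7; [9,12] uncovered → point at 12; [14,15] uncovered → point at 15; [16,17] uncovered → point at 17; [18,19] uncovered → point at 19; [20,21] uncovered → point at 21.
Points: 3, 7, 12, 15, 17, 19, 21 (7 total).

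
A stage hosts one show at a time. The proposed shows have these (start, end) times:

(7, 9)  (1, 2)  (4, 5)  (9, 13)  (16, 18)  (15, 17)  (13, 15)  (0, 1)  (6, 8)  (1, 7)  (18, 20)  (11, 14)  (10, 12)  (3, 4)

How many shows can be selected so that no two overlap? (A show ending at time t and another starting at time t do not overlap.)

By end time: (0,1), (1,2), (3,4), (4,5), (1,7), (6,8), (7,9), (10,12), (9,13), (11,14), (13,15), (15,17), (16,18), (18,20).
Pick (0,1); next start ≥ 1 → (1,2); next start ≥ 2 → (3,4); next start ≥ 4 → (4,5); next start ≥ 5 → (6,8); next start ≥ 8 → (10,12); next start ≥ 12 → (13,15); next start ≥ 15 → (15,17); next start ≥ 17 → (18,20).
Selected 9 shows.

9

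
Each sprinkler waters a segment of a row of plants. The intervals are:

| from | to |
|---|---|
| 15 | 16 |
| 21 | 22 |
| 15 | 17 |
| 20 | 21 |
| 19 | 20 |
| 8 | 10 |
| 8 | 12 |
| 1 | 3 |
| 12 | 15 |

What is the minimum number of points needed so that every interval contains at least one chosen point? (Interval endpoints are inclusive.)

5

Sorted: [1,3] [8,10] [8,12] [12,15] [15,16] [15,17] [19,20] [20,21] [21,22]
{[1,3]} hit by 3; {[8,10],[8,12]} hit by 10; {[12,15],[15,16],[15,17]} hit by 15; {[19,20],[20,21]} hit by 20; {[21,22]} hit by 22.
Points: 3, 10, 15, 20, 22 (5 total).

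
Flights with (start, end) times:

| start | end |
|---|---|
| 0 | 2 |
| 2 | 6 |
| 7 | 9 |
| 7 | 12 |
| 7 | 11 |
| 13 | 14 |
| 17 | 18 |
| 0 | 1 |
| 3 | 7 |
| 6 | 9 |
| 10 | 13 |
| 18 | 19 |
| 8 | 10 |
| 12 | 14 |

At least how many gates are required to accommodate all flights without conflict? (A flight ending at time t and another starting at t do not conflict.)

Count concurrent intervals with a sweep; the peak is the room count.
starts: [0, 0, 2, 3, 6, 7, 7, 7, 8, 10, 12, 13, 17, 18]
ends:   [1, 2, 6, 7, 9, 9, 10, 11, 12, 13, 14, 14, 18, 19]
s0→1 s0→2 e1→1 e2→0 s2→1 s3→2 e6→1 s6→2 e7→1 s7→2 s7→3 s7→4 s8→5  — peak 5.

5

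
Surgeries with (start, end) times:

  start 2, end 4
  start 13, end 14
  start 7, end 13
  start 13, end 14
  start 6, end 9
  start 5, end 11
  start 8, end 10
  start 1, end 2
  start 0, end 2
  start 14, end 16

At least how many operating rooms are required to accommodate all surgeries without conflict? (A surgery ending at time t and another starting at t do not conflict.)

Events (time:±→running): 0:+→1 1:+→2 2:-→1 2:-→0 2:+→1 4:-→0 5:+→1 6:+→2 7:+→3 8:+→4 … peak 4.

4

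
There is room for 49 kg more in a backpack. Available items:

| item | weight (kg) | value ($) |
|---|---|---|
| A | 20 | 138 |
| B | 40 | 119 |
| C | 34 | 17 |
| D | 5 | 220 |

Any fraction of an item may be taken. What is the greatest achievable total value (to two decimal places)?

Sort by value per unit weight and fill in that order.
Ratios (sorted): D 44.00, A 6.90, B 2.98, C 0.50
take D (5 @ 220); take A (20 @ 138); take 24/40 of B → 71.40. Capacity used 49/49.
Total value = 429.40

429.40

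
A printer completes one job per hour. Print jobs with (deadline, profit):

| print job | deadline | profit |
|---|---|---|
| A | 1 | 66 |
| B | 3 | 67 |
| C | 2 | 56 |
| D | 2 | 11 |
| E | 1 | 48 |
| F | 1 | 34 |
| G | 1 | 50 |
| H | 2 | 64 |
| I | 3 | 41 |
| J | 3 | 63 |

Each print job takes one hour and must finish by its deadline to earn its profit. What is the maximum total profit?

197

By profit: B(d3,67), A(d1,66), H(d2,64), J(d3,63), C(d2,56), G(d1,50), E(d1,48), I(d3,41), F(d1,34), D(d2,11)
B→slot 3; A→slot 1; H→slot 2; J skipped; C skipped; G skipped; E skipped; I skipped; F skipped; D skipped.
Profit = 66 + 64 + 67 = 197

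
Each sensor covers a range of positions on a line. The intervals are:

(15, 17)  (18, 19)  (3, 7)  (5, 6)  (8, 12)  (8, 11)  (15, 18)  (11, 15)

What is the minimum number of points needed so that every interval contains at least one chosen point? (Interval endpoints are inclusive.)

Sort by right endpoint; whenever an interval is uncovered, place a point at its right end.
Sorted: [5,6] [3,7] [8,11] [8,12] [11,15] [15,17] [15,18] [18,19]
{[5,6],[3,7]} hit by 6; {[8,11],[8,12],[11,15]} hit by 11; {[15,17],[15,18]} hit by 17; {[18,19]} hit by 19.
Points: 6, 11, 17, 19 (4 total).

4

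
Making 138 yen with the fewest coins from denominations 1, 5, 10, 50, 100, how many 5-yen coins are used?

138 = 1×100 + 3×10 + 1×5 + 3×1
Count of 5: 1

1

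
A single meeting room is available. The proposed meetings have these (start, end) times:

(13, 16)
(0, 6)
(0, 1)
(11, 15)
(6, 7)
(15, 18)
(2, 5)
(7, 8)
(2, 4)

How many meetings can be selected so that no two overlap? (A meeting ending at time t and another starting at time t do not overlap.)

Greedy by earliest finish: after sorting by end time, pick each interval compatible with the last pick.
Sorted by end: (0,1)  (2,4)  (2,5)  (0,6)  (6,7)  (7,8)  (11,15)  (13,16)  (15,18)
take (0,1); take (2,4); skip (0,6); take (6,7); take (7,8); take (11,15); take (15,18).
Selected 6 meetings.

6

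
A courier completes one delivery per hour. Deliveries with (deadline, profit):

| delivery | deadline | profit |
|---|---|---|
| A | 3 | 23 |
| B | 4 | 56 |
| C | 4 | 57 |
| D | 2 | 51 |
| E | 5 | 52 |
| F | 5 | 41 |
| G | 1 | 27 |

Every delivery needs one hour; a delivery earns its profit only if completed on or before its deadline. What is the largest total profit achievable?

Sort by profit descending; place each in the latest free slot ≤ its deadline.
Profit order: C=57 B=56 E=52 D=51 F=41 G=27 A=23
Assign: C→slot 4, B→slot 3, E→slot 5, D→slot 2, F→slot 1, G skipped, A skipped.
Slots: [1:F] [2:D] [3:B] [4:C] [5:E]
Profit = 41 + 51 + 56 + 57 + 52 = 257

257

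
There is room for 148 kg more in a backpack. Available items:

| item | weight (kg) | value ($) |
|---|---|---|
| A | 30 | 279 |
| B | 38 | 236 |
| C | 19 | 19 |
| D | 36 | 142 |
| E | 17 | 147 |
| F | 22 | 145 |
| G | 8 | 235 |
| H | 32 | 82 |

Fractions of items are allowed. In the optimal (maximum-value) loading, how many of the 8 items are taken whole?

Greedy by value/weight ratio, highest first.
Order: G (235/8=29.38) > A (279/30=9.30) > E (147/17=8.65) > F (145/22=6.59) > B (236/38=6.21) > D (142/36=3.94) > H (82/32=2.56) > C (19/19=1.00)
Fill: take G (8 @ 235) → take A (30 @ 279) → take E (17 @ 147) → take F (22 @ 145) → take B (38 @ 236) → take 33/36 of D → 130.17; 148/148 used.
5 item(s) taken whole; one partial (take 33/36 of D).

5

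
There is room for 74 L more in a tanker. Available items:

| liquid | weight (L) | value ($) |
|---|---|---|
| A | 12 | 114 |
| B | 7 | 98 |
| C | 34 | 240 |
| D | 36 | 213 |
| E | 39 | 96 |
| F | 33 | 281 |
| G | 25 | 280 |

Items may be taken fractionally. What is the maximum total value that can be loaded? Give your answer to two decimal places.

Ratios (sorted): B 14.00, G 11.20, A 9.50, F 8.52, C 7.06, D 5.92, E 2.46
take B (7 @ 98); take G (25 @ 280); take A (12 @ 114); take 30/33 of F → 255.45. Capacity used 74/74.
Total value = 747.45

747.45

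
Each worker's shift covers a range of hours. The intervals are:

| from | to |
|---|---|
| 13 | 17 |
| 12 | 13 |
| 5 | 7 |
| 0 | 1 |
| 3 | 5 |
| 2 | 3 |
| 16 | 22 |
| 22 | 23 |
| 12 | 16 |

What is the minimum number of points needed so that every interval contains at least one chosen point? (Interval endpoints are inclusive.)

Process intervals by earliest right end; each time one isn't hit yet, stab at its right endpoint.
Sorted: [0,1] [2,3] [3,5] [5,7] [12,13] [12,16] [13,17] [16,22] [22,23]
{[0,1]} hit by 1; {[2,3],[3,5]} hit by 3; {[5,7]} hit by 7; {[12,13],[12,16],[13,17]} hit by 13; {[16,22],[22,23]} hit by 22.
Points: 1, 3, 7, 13, 22 (5 total).

5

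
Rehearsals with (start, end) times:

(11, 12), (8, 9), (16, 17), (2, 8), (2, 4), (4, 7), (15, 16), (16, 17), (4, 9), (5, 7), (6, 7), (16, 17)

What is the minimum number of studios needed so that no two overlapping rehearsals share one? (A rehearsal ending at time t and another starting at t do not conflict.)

5

The answer is the maximum number of intervals overlapping at any instant.
starts: [2, 2, 4, 4, 5, 6, 8, 11, 15, 16, 16, 16]
ends:   [4, 7, 7, 7, 8, 9, 9, 12, 16, 17, 17, 17]
s2→1 s2→2 e4→1 s4→2 s4→3 s5→4 s6→5  — peak 5.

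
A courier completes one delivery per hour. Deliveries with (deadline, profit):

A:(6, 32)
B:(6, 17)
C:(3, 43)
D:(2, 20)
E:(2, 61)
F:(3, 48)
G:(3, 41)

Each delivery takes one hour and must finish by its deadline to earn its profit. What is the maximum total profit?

201

Profit order: E=61 F=48 C=43 G=41 A=32 D=20 B=17
Assign: E→slot 2, F→slot 3, C→slot 1, G skipped, A→slot 6, D skipped, B→slot 5.
Slots: [1:C] [2:E] [3:F] [5:B] [6:A]
Profit = 43 + 61 + 48 + 17 + 32 = 201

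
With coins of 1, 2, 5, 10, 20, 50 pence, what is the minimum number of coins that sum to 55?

2

Use the largest denomination that fits, subtract, and repeat.
55 = 1×50 + 1×5
Total coins = 1 + 1 = 2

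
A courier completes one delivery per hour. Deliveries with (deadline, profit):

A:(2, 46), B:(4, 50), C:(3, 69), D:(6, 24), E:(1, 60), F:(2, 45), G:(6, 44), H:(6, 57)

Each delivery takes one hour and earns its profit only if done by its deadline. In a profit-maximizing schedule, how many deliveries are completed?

By profit: C(d3,69), E(d1,60), H(d6,57), B(d4,50), A(d2,46), F(d2,45), G(d6,44), D(d6,24)
C→slot 3; E→slot 1; H→slot 6; B→slot 4; A→slot 2; F skipped; G→slot 5; D skipped.
6 of 8 scheduled.

6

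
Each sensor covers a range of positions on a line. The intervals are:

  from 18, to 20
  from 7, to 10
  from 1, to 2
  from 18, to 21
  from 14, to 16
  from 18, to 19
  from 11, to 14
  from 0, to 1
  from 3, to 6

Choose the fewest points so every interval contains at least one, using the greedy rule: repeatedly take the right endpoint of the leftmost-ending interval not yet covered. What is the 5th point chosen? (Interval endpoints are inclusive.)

19

Sort by right endpoint; whenever an interval is uncovered, place a point at its right end.
Sorted: [0,1] [1,2] [3,6] [7,10] [11,14] [14,16] [18,19] [18,20] [18,21]
{[0,1],[1,2]} hit by 1; {[3,6]} hit by 6; {[7,10]} hit by 10; {[11,14],[14,16]} hit by 14; {[18,19],[18,20],[18,21]} hit by 19.
Points: 1, 6, 10, 14, 19 (5 total).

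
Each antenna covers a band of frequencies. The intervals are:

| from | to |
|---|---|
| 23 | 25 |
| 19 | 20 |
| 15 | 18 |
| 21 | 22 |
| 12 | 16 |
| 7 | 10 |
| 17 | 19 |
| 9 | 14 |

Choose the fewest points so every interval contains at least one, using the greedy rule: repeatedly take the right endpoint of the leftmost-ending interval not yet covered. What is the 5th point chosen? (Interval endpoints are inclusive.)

25

Process intervals by earliest right end; each time one isn't hit yet, stab at its right endpoint.
Sorted: [7,10] [9,14] [12,16] [15,18] [17,19] [19,20] [21,22] [23,25]
{[7,10],[9,14]} hit by 10; {[12,16],[15,18]} hit by 16; {[17,19],[19,20]} hit by 19; {[21,22]} hit by 22; {[23,25]} hit by 25.
Points: 10, 16, 19, 22, 25 (5 total).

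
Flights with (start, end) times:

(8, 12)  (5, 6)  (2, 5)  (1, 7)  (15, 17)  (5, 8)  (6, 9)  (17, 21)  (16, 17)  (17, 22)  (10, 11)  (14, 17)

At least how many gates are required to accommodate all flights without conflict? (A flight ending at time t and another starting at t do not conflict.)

starts: [1, 2, 5, 5, 6, 8, 10, 14, 15, 16, 17, 17]
ends:   [5, 6, 7, 8, 9, 11, 12, 17, 17, 17, 21, 22]
s1→1 s2→2 e5→1 s5→2 s5→3  — peak 3.

3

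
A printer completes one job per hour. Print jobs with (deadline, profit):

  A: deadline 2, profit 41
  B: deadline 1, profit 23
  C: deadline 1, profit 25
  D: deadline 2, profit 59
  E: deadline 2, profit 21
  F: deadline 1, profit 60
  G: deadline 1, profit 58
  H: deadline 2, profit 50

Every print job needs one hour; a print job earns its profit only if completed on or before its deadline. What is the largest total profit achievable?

119

Profit order: F=60 D=59 G=58 H=50 A=41 C=25 B=23 E=21
Assign: F→slot 1, D→slot 2, G skipped, H skipped, A skipped, C skipped, B skipped, E skipped.
Slots: [1:F] [2:D]
Profit = 60 + 59 = 119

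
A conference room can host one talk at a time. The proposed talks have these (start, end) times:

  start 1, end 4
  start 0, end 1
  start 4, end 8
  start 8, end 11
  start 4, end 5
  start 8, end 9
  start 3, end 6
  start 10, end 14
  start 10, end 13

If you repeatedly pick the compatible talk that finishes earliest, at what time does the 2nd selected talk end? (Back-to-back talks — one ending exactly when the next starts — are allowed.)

Sorted by end: (0,1)  (1,4)  (4,5)  (3,6)  (4,8)  (8,9)  (8,11)  (10,13)  (10,14)
take (0,1); take (1,4); take (4,5); skip (3,6); take (8,9); take (10,13); skip (10,14).
Selected: (0,1) (1,4) (4,5) (8,9) (10,13)

4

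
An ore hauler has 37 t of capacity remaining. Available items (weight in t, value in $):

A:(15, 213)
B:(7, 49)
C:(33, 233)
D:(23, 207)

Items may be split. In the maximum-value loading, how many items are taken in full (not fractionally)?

1

Ratios (sorted): A 14.20, D 9.00, C 7.06, B 7.00
take A (15 @ 213); take 22/23 of D → 198.00. Capacity used 37/37.
1 item(s) taken whole; one partial (take 22/23 of D).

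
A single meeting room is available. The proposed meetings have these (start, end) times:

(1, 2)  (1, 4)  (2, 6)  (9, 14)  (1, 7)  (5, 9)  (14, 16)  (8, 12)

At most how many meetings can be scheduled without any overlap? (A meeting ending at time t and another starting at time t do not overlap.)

Sort by end time and greedily take each interval whose start is ≥ the last chosen end.
Sorted by end: (1,2)  (1,4)  (2,6)  (1,7)  (5,9)  (8,12)  (9,14)  (14,16)
take (1,2); skip (1,4); take (2,6); take (8,12); skip (9,14); take (14,16).
Selected 4 meetings.

4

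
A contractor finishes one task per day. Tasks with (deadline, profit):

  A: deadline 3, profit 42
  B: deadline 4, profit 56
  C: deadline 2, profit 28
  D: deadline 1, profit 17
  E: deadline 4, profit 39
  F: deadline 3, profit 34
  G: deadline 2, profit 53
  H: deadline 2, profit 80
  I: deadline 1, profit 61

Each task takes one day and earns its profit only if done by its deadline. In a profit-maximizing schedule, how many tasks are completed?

Take jobs in profit order; each goes to the latest open slot no later than its deadline.
By profit: H(d2,80), I(d1,61), B(d4,56), G(d2,53), A(d3,42), E(d4,39), F(d3,34), C(d2,28), D(d1,17)
H→slot 2; I→slot 1; B→slot 4; G skipped; A→slot 3; E skipped; F skipped; C skipped; D skipped.
4 of 9 scheduled.

4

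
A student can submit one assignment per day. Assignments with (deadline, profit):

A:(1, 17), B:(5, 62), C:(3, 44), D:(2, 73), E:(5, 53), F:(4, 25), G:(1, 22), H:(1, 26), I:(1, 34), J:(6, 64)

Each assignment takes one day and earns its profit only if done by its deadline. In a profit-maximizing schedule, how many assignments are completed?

Profit order: D=73 J=64 B=62 E=53 C=44 I=34 H=26 F=25 G=22 A=17
Assign: D→slot 2, J→slot 6, B→slot 5, E→slot 4, C→slot 3, I→slot 1, H skipped, F skipped, G skipped, A skipped.
Slots: [1:I] [2:D] [3:C] [4:E] [5:B] [6:J]
6 of 10 scheduled.

6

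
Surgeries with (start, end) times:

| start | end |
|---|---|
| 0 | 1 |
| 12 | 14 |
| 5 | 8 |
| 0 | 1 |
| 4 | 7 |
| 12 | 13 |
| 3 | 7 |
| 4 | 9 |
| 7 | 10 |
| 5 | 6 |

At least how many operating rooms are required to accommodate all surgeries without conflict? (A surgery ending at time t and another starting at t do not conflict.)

The answer is the maximum number of intervals overlapping at any instant.
starts: [0, 0, 3, 4, 4, 5, 5, 7, 12, 12]
ends:   [1, 1, 6, 7, 7, 8, 9, 10, 13, 14]
s0→1 s0→2 e1→1 e1→0 s3→1 s4→2 s4→3 s5→4 s5→5  — peak 5.

5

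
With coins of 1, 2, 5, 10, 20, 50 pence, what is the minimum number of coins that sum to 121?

4

121 − 2×50→21 − 1×20→1 − 1×1→0
Total coins = 2 + 1 + 1 = 4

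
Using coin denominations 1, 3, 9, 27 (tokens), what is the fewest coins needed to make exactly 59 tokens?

Greedy: take as many of the largest coin as possible, then repeat with the remainder.
59 = 2×27 + 1×3 + 2×1
Total coins = 2 + 1 + 2 = 5

5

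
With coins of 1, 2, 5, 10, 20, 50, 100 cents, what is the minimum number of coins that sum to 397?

397 − 3×100→97 − 1×50→47 − 2×20→7 − 1×5→2 − 1×2→0
Total coins = 3 + 1 + 2 + 1 + 1 = 8

8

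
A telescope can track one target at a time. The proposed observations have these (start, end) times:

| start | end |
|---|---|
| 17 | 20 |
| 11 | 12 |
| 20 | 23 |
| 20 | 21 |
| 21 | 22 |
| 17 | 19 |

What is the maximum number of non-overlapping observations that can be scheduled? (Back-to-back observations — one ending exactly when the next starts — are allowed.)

4

Sort by end time and greedily take each interval whose start is ≥ the last chosen end.
Sorted by end: (11,12)  (17,19)  (17,20)  (20,21)  (21,22)  (20,23)
take (11,12); take (17,19); skip (17,20); take (20,21); take (21,22); skip (20,23).
Selected 4 observations.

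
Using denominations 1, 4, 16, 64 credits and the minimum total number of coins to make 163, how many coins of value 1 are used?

3

163 = 2×64 + 2×16 + 3×1
Count of 1: 3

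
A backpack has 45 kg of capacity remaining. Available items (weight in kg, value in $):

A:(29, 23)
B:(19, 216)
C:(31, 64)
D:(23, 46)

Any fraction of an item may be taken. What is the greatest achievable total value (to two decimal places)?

269.68

Greedy by value/weight ratio, highest first.
Order: B (216/19=11.37) > C (64/31=2.06) > D (46/23=2.00) > A (23/29=0.79)
Fill: take B (19 @ 216) → take 26/31 of C → 53.68; 45/45 used.
Total value = 269.68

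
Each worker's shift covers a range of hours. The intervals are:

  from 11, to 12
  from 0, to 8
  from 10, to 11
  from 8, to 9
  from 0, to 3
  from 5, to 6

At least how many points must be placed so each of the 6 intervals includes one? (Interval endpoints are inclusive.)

4

By right end: [0,3]  [5,6]  [0,8]  [8,9]  [10,11]  [11,12]
[0,3] uncovered → point at 3; [5,6] uncovered → point at 6; [8,9] uncovered → point at 9; [10,11] uncovered → point at 11.
Points: 3, 6, 9, 11 (4 total).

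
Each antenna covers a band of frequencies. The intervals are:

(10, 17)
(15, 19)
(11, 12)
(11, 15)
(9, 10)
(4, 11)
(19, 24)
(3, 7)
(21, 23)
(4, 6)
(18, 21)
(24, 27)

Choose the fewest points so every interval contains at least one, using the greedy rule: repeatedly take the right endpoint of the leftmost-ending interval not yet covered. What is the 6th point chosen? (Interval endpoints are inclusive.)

27

Sort by right endpoint; whenever an interval is uncovered, place a point at its right end.
By right end: [4,6]  [3,7]  [9,10]  [4,11]  [11,12]  [11,15]  [10,17]  [15,19]  [18,21]  [21,23]  [19,24]  [24,27]
[4,6] uncovered → point at 6; [9,10] uncovered → point at 10; [11,12] uncovered → point at 12; [15,19] uncovered → point at 19; [21,23] uncovered → point at 23; [24,27] uncovered → point at 27.
Points: 6, 10, 12, 19, 23, 27 (6 total).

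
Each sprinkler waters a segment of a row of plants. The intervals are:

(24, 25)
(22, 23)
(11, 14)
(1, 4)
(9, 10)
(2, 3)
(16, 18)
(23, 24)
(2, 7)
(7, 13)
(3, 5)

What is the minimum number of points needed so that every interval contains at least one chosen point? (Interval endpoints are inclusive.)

6

Process intervals by earliest right end; each time one isn't hit yet, stab at its right endpoint.
Sorted: [2,3] [1,4] [3,5] [2,7] [9,10] [7,13] [11,14] [16,18] [22,23] [23,24] [24,25]
{[2,3],[1,4],[3,5],[2,7]} hit by 3; {[9,10],[7,13]} hit by 10; {[11,14]} hit by 14; {[16,18]} hit by 18; {[22,23],[23,24]} hit by 23; {[24,25]} hit by 25.
Points: 3, 10, 14, 18, 23, 25 (6 total).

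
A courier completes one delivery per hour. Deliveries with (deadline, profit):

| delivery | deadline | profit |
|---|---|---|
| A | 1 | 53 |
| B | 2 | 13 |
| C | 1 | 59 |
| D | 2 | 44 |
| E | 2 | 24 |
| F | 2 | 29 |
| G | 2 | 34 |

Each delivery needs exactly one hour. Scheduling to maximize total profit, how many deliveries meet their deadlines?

2

Sort by profit descending; place each in the latest free slot ≤ its deadline.
By profit: C(d1,59), A(d1,53), D(d2,44), G(d2,34), F(d2,29), E(d2,24), B(d2,13)
C→slot 1; A skipped; D→slot 2; G skipped; F skipped; E skipped; B skipped.
2 of 7 scheduled.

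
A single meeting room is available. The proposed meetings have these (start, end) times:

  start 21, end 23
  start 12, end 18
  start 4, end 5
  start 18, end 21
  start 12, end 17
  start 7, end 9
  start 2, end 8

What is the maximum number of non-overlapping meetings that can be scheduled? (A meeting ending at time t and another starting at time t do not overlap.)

5

Sort by end time and greedily take each interval whose start is ≥ the last chosen end.
By end time: (4,5), (2,8), (7,9), (12,17), (12,18), (18,21), (21,23).
Pick (4,5); next start ≥ 5 → (7,9); next start ≥ 9 → (12,17); next start ≥ 17 → (18,21); next start ≥ 21 → (21,23).
Selected 5 meetings.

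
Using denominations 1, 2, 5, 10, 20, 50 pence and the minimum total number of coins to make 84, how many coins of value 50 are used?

Greedy: take as many of the largest coin as possible, then repeat with the remainder.
84 − 1×50→34 − 1×20→14 − 1×10→4 − 2×2→0
Count of 50: 1

1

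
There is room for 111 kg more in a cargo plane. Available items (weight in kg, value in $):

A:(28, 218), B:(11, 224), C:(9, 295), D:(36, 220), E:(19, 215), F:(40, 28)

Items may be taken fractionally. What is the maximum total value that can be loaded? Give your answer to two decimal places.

Order: C (295/9=32.78) > B (224/11=20.36) > E (215/19=11.32) > A (218/28=7.79) > D (220/36=6.11) > F (28/40=0.70)
Fill: take C (9 @ 295) → take B (11 @ 224) → take E (19 @ 215) → take A (28 @ 218) → take D (36 @ 220) → take 8/40 of F → 5.60; 111/111 used.
Total value = 1177.60

1177.60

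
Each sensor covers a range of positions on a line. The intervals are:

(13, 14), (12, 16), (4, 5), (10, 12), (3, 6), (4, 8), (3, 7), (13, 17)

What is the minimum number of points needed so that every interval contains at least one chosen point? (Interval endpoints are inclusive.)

3

Sorted: [4,5] [3,6] [3,7] [4,8] [10,12] [13,14] [12,16] [13,17]
{[4,5],[3,6],[3,7],[4,8]} hit by 5; {[10,12]} hit by 12; {[13,14],[12,16],[13,17]} hit by 14.
Points: 5, 12, 14 (3 total).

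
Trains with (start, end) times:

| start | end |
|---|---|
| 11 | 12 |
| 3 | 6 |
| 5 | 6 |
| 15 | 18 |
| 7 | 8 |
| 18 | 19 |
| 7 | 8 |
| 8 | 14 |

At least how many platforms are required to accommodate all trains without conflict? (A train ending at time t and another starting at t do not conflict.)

2

starts: [3, 5, 7, 7, 8, 11, 15, 18]
ends:   [6, 6, 8, 8, 12, 14, 18, 19]
s3→1 s5→2  — peak 2.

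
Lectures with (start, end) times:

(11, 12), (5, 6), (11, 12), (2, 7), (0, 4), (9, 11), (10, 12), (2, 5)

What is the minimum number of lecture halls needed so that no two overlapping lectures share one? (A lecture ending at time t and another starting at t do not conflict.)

The answer is the maximum number of intervals overlapping at any instant.
starts: [0, 2, 2, 5, 9, 10, 11, 11]
ends:   [4, 5, 6, 7, 11, 12, 12, 12]
s0→1 s2→2 s2→3  — peak 3.

3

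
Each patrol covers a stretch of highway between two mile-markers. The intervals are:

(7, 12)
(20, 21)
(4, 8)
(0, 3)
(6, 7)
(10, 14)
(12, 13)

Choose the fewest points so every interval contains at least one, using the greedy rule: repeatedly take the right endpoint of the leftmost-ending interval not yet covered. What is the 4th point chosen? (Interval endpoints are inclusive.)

21

Sort by right endpoint; whenever an interval is uncovered, place a point at its right end.
By right end: [0,3]  [6,7]  [4,8]  [7,12]  [12,13]  [10,14]  [20,21]
[0,3] uncovered → point at 3; [6,7] uncovered → point at 7; [12,13] uncovered → point at 13; [20,21] uncovered → point at 21.
Points: 3, 7, 13, 21 (4 total).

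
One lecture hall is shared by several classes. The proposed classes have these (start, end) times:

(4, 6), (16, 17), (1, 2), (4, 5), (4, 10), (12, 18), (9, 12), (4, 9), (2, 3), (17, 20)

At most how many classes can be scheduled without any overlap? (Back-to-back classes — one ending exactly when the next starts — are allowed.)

Sort by end time and greedily take each interval whose start is ≥ the last chosen end.
By end time: (1,2), (2,3), (4,5), (4,6), (4,9), (4,10), (9,12), (16,17), (12,18), (17,20).
Pick (1,2); next start ≥ 2 → (2,3); next start ≥ 3 → (4,5); next start ≥ 5 → (9,12); next start ≥ 12 → (16,17); next start ≥ 17 → (17,20).
Selected 6 classes.

6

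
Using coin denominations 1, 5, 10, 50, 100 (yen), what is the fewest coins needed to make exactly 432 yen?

Use the largest denomination that fits, subtract, and repeat.
432 = 4×100 + 3×10 + 2×1
Total coins = 4 + 3 + 2 = 9

9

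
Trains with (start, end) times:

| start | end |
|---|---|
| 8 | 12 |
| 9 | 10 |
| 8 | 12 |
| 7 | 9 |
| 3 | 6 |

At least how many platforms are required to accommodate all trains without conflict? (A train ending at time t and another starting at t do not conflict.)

Count concurrent intervals with a sweep; the peak is the room count.
Events (time:±→running): 3:+→1 6:-→0 7:+→1 8:+→2 8:+→3 … peak 3.

3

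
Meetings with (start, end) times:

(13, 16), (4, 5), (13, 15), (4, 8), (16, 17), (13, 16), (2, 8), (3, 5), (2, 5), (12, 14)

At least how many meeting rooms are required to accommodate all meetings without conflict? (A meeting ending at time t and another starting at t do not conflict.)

Count concurrent intervals with a sweep; the peak is the room count.
starts: [2, 2, 3, 4, 4, 12, 13, 13, 13, 16]
ends:   [5, 5, 5, 8, 8, 14, 15, 16, 16, 17]
s2→1 s2→2 s3→3 s4→4 s4→5  — peak 5.

5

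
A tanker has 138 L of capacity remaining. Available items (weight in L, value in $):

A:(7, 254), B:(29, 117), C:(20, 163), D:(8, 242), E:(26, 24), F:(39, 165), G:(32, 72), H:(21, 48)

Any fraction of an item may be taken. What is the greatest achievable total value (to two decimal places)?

1020.50

Sort by value per unit weight and fill in that order.
Ratios (sorted): A 36.29, D 30.25, C 8.15, F 4.23, B 4.03, H 2.29, G 2.25, E 0.92
take A (7 @ 254); take D (8 @ 242); take C (20 @ 163); take F (39 @ 165); take B (29 @ 117); take H (21 @ 48); take 14/32 of G → 31.50. Capacity used 138/138.
Total value = 1020.50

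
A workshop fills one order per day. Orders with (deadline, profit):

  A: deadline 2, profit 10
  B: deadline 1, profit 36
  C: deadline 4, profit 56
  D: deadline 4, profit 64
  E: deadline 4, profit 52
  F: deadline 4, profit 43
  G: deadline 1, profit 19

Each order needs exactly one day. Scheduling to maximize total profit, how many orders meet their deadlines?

4

Sort by profit descending; place each in the latest free slot ≤ its deadline.
Profit order: D=64 C=56 E=52 F=43 B=36 G=19 A=10
Assign: D→slot 4, C→slot 3, E→slot 2, F→slot 1, B skipped, G skipped, A skipped.
Slots: [1:F] [2:E] [3:C] [4:D]
4 of 7 scheduled.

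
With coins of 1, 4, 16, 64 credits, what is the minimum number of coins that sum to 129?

Use the largest denomination that fits, subtract, and repeat.
129 − 2×64→1 − 1×1→0
Total coins = 2 + 1 = 3

3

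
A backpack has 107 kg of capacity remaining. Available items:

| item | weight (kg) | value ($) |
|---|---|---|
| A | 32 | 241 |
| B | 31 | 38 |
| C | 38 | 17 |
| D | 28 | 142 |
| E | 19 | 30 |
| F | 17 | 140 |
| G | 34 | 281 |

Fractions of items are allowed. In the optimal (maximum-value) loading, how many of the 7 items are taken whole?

Greedy by value/weight ratio, highest first.
Ratios (sorted): G 8.26, F 8.24, A 7.53, D 5.07, E 1.58, B 1.23, C 0.45
take G (34 @ 281); take F (17 @ 140); take A (32 @ 241); take 24/28 of D → 121.71. Capacity used 107/107.
3 item(s) taken whole; one partial (take 24/28 of D).

3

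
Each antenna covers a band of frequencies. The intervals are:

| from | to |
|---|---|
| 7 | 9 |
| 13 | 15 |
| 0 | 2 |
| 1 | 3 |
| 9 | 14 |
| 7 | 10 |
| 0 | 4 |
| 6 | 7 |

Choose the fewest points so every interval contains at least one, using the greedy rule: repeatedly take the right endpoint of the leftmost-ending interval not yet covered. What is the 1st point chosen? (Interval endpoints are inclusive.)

2

By right end: [0,2]  [1,3]  [0,4]  [6,7]  [7,9]  [7,10]  [9,14]  [13,15]
[0,2] uncovered → point at 2; [6,7] uncovered → point at 7; [9,14] uncovered → point at 14.
Points: 2, 7, 14 (3 total).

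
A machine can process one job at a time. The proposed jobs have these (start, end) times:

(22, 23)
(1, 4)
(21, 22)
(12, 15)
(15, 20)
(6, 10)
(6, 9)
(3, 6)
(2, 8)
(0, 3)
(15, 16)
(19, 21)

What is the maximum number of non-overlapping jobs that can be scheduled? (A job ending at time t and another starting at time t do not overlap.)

8

Greedy by earliest finish: after sorting by end time, pick each interval compatible with the last pick.
Sorted by end: (0,3)  (1,4)  (3,6)  (2,8)  (6,9)  (6,10)  (12,15)  (15,16)  (15,20)  (19,21)  (21,22)  (22,23)
take (0,3); skip (1,4); take (3,6); take (6,9); skip (6,10); take (12,15); take (15,16); take (19,21); take (21,22); take (22,23).
Selected 8 jobs.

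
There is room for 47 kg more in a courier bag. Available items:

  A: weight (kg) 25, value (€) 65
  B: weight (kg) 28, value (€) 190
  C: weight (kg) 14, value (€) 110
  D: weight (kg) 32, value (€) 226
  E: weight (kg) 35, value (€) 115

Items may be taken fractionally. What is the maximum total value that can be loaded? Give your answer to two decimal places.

Greedy by value/weight ratio, highest first.
Order: C (110/14=7.86) > D (226/32=7.06) > B (190/28=6.79) > E (115/35=3.29) > A (65/25=2.60)
Fill: take C (14 @ 110) → take D (32 @ 226) → take 1/28 of B → 6.79; 47/47 used.
Total value = 342.79

342.79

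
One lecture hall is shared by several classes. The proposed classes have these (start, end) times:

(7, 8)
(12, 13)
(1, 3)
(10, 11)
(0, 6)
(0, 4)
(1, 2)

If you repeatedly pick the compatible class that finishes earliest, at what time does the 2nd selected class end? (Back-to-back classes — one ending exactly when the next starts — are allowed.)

Sort by end time and greedily take each interval whose start is ≥ the last chosen end.
By end time: (1,2), (1,3), (0,4), (0,6), (7,8), (10,11), (12,13).
Pick (1,2); next start ≥ 2 → (7,8); next start ≥ 8 → (10,11); next start ≥ 11 → (12,13).
Selected: (1,2) (7,8) (10,11) (12,13)

8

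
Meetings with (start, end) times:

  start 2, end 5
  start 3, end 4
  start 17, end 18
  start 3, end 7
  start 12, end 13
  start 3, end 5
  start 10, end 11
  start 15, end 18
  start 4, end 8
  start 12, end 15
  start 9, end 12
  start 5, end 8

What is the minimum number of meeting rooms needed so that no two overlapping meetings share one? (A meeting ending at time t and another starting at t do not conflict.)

Events (time:±→running): 2:+→1 3:+→2 3:+→3 3:+→4 … peak 4.

4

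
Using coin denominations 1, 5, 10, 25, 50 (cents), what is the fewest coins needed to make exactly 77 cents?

Use the largest denomination that fits, subtract, and repeat.
77 = 1×50 + 1×25 + 2×1
Total coins = 1 + 1 + 2 = 4

4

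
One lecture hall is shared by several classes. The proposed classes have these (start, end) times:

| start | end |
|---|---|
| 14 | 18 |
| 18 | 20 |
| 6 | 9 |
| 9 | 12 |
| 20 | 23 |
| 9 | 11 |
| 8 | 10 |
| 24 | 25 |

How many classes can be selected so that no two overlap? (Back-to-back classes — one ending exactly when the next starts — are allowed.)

By end time: (6,9), (8,10), (9,11), (9,12), (14,18), (18,20), (20,23), (24,25).
Pick (6,9); next start ≥ 9 → (9,11); next start ≥ 11 → (14,18); next start ≥ 18 → (18,20); next start ≥ 20 → (20,23); next start ≥ 23 → (24,25).
Selected 6 classes.

6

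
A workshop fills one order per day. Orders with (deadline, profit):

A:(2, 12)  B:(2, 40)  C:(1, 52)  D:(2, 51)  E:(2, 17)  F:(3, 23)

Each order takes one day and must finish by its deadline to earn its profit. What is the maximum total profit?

Take jobs in profit order; each goes to the latest open slot no later than its deadline.
By profit: C(d1,52), D(d2,51), B(d2,40), F(d3,23), E(d2,17), A(d2,12)
C→slot 1; D→slot 2; B skipped; F→slot 3; E skipped; A skipped.
Profit = 52 + 51 + 23 = 126

126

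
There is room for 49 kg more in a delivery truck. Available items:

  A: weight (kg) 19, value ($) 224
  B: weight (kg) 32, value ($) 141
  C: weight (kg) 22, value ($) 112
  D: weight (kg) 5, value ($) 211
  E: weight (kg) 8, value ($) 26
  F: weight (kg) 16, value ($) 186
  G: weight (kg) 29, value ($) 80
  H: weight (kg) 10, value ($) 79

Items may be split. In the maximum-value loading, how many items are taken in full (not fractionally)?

Greedy by value/weight ratio, highest first.
Ratios (sorted): D 42.20, A 11.79, F 11.62, H 7.90, C 5.09, B 4.41, E 3.25, G 2.76
take D (5 @ 211); take A (19 @ 224); take F (16 @ 186); take 9/10 of H → 71.10. Capacity used 49/49.
3 item(s) taken whole; one partial (take 9/10 of H).

3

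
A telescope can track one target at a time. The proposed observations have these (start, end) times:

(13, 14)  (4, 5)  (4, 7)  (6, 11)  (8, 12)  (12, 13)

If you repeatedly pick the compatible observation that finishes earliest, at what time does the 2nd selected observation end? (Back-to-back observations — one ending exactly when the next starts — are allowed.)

Sorted by end: (4,5)  (4,7)  (6,11)  (8,12)  (12,13)  (13,14)
take (4,5); take (6,11); take (12,13); take (13,14).
Selected: (4,5) (6,11) (12,13) (13,14)

11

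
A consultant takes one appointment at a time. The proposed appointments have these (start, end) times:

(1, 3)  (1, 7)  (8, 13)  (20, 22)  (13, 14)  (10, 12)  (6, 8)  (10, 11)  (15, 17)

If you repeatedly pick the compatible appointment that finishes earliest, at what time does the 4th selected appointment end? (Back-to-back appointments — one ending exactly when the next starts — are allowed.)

14

Greedy by earliest finish: after sorting by end time, pick each interval compatible with the last pick.
Sorted by end: (1,3)  (1,7)  (6,8)  (10,11)  (10,12)  (8,13)  (13,14)  (15,17)  (20,22)
take (1,3); skip (1,7); take (6,8); take (10,11); skip (10,12); take (13,14); take (15,17); take (20,22).
Selected: (1,3) (6,8) (10,11) (13,14) (15,17) (20,22)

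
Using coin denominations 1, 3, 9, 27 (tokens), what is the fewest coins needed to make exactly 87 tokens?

Use the largest denomination that fits, subtract, and repeat.
87 = 3×27 + 2×3
Total coins = 3 + 2 = 5

5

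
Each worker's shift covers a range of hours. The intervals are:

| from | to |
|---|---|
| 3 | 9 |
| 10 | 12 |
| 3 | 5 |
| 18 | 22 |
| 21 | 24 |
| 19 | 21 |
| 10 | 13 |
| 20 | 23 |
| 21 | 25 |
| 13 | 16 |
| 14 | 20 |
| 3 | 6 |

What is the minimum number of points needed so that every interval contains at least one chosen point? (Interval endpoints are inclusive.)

4

Sorted: [3,5] [3,6] [3,9] [10,12] [10,13] [13,16] [14,20] [19,21] [18,22] [20,23] [21,24] [21,25]
{[3,5],[3,6],[3,9]} hit by 5; {[10,12],[10,13]} hit by 12; {[13,16],[14,20]} hit by 16; {[19,21],[18,22],[20,23],[21,24],[21,25]} hit by 21.
Points: 5, 12, 16, 21 (4 total).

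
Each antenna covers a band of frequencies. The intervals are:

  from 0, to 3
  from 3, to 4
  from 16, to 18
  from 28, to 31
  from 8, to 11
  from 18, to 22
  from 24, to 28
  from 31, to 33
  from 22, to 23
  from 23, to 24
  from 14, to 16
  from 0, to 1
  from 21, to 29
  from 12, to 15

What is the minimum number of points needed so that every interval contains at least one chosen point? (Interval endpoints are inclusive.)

Sorted: [0,1] [0,3] [3,4] [8,11] [12,15] [14,16] [16,18] [18,22] [22,23] [23,24] [24,28] [21,29] [28,31] [31,33]
{[0,1],[0,3]} hit by 1; {[3,4]} hit by 4; {[8,11]} hit by 11; {[12,15],[14,16]} hit by 15; {[16,18],[18,22]} hit by 18; {[22,23],[23,24]} hit by 23; {[24,28],[21,29],[28,31]} hit by 28; {[31,33]} hit by 33.
Points: 1, 4, 11, 15, 18, 23, 28, 33 (8 total).

8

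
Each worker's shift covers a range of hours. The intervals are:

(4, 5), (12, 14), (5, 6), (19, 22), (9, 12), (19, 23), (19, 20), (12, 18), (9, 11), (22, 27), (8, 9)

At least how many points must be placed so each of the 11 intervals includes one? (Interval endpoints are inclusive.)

5

Sorted: [4,5] [5,6] [8,9] [9,11] [9,12] [12,14] [12,18] [19,20] [19,22] [19,23] [22,27]
{[4,5],[5,6]} hit by 5; {[8,9],[9,11],[9,12]} hit by 9; {[12,14],[12,18]} hit by 14; {[19,20],[19,22],[19,23]} hit by 20; {[22,27]} hit by 27.
Points: 5, 9, 14, 20, 27 (5 total).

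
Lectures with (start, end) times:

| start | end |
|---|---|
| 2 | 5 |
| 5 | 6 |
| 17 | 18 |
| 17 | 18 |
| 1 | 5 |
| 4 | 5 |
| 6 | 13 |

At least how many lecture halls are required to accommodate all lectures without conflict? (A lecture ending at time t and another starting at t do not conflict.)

3

The answer is the maximum number of intervals overlapping at any instant.
Events (time:±→running): 1:+→1 2:+→2 4:+→3 … peak 3.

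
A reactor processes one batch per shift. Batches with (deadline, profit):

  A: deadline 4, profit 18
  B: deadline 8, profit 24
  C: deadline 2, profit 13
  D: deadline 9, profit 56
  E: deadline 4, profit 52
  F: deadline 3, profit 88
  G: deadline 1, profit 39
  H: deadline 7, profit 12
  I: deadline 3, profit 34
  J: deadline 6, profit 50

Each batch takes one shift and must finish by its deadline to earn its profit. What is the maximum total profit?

355

Sort by profit descending; place each in the latest free slot ≤ its deadline.
By profit: F(d3,88), D(d9,56), E(d4,52), J(d6,50), G(d1,39), I(d3,34), B(d8,24), A(d4,18), C(d2,13), H(d7,12)
F→slot 3; D→slot 9; E→slot 4; J→slot 6; G→slot 1; I→slot 2; B→slot 8; A skipped; C skipped; H→slot 7.
Profit = 39 + 34 + 88 + 52 + 50 + 12 + 24 + 56 = 355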